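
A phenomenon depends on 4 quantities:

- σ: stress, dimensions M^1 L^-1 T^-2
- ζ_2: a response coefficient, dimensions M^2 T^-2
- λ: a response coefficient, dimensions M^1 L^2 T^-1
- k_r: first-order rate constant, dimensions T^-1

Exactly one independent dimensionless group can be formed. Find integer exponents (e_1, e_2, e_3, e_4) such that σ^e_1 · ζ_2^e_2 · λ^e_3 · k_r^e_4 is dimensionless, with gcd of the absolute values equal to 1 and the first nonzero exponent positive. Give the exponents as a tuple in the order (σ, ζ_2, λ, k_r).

M: e_1·(1) + e_2·(2) + e_3·(1) + e_4·(0) = 0
L: e_1·(-1) + e_2·(0) + e_3·(2) + e_4·(0) = 0
T: e_1·(-2) + e_2·(-2) + e_3·(-1) + e_4·(-1) = 0
Solving this homogeneous linear system for the smallest-integer solution (first nonzero entry positive) gives (4, -3, 2, -4).

(4, -3, 2, -4)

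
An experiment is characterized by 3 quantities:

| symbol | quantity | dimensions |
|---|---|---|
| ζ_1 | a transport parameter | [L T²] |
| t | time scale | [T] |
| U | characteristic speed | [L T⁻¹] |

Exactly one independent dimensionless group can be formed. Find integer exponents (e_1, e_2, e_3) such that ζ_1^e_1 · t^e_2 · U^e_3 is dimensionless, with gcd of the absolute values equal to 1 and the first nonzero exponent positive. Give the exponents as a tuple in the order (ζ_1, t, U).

(1, -3, -1)

L: e_1·(1) + e_2·(0) + e_3·(1) = 0
T: e_1·(2) + e_2·(1) + e_3·(-1) = 0
Solving this homogeneous linear system for the smallest-integer solution (first nonzero entry positive) gives (1, -3, -1).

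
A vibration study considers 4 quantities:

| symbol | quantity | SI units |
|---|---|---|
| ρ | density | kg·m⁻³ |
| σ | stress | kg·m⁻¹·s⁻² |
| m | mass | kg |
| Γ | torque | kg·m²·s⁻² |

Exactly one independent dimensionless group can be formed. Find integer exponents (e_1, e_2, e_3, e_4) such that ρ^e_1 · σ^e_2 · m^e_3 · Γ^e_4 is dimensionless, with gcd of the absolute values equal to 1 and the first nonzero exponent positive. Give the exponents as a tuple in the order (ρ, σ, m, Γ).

M: e_1·(1) + e_2·(1) + e_3·(1) + e_4·(1) = 0
L: e_1·(-3) + e_2·(-1) + e_3·(0) + e_4·(2) = 0
T: e_1·(0) + e_2·(-2) + e_3·(0) + e_4·(-2) = 0
Solving this homogeneous linear system for the smallest-integer solution (first nonzero entry positive) gives (1, -1, -1, 1).

(1, -1, -1, 1)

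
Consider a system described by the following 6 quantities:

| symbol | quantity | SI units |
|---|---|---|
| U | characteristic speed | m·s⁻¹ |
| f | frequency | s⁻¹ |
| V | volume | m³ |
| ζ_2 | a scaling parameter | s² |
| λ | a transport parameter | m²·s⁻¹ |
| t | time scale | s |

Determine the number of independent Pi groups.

There are 6 variables and 2 base dimensions (L, T).
The dimension matrix has rank 2.
Independent dimensionless groups: 6 − 2 = 4.

4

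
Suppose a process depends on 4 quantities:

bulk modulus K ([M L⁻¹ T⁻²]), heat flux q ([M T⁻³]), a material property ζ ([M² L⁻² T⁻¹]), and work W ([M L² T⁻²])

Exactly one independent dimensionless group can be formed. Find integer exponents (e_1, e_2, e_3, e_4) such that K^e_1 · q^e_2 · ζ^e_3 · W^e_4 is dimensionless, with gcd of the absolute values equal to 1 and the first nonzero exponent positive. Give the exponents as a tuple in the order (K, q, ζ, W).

(4, -3, -1, 1)

M: e_1·(1) + e_2·(1) + e_3·(2) + e_4·(1) = 0
L: e_1·(-1) + e_2·(0) + e_3·(-2) + e_4·(2) = 0
T: e_1·(-2) + e_2·(-3) + e_3·(-1) + e_4·(-2) = 0
Solving this homogeneous linear system for the smallest-integer solution (first nonzero entry positive) gives (4, -3, -1, 1).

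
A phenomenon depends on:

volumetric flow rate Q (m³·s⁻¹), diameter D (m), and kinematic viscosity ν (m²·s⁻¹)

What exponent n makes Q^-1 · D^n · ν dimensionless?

1

Balance the L exponent: (1)·n from D, plus −(3) + (2) = -1 from the rest, must sum to zero.
n − 1 = 0, so n = 1.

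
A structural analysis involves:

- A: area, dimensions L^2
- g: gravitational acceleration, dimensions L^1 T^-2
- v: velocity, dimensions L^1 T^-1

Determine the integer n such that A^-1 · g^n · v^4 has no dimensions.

-2

Balance the L exponent: (1)·n from g, plus −(2) + 4·(1) = 2 from the rest, must sum to zero.
n + 2 = 0, so n = -2.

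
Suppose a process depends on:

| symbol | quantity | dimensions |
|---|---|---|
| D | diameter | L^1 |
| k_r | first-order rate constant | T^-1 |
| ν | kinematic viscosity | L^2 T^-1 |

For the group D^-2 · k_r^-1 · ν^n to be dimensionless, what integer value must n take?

Balance the L exponent: (2)·n from ν, plus −2·(1) − (0) = -2 from the rest, must sum to zero.
2n − 2 = 0, so n = 1.

1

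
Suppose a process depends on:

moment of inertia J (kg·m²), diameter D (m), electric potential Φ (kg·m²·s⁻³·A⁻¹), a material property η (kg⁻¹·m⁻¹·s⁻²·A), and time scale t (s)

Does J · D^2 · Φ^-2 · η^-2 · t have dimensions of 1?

no

Sum the exponent of each base dimension across the product:
  M: [J]_M + 2·[D]_M − 2·[Φ]_M − 2·[η]_M + [t]_M = (1) + 2·(0) − 2·(1) − 2·(-1) + (0) = 1
  L: [J]_L + 2·[D]_L − 2·[Φ]_L − 2·[η]_L + [t]_L = (2) + 2·(1) − 2·(2) − 2·(-1) + (0) = 2
  T: [J]_T + 2·[D]_T − 2·[Φ]_T − 2·[η]_T + [t]_T = (0) + 2·(0) − 2·(-3) − 2·(-2) + (1) = 11
  I: [J]_I + 2·[D]_I − 2·[Φ]_I − 2·[η]_I + [t]_I = (0) + 2·(0) − 2·(-1) − 2·(1) + (0) = 0
Net dimensions [M L² T¹¹] ≠ [1] — not dimensionless.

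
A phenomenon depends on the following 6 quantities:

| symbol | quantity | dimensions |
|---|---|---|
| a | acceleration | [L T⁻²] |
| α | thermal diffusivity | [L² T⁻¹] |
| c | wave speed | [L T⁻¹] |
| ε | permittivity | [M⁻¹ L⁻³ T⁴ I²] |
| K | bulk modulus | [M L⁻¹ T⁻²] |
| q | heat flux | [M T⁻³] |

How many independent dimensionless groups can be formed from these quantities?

2

There are 6 variables and 4 base dimensions (M, L, T, I).
The dimension matrix has rank 4.
Independent dimensionless groups: 6 − 4 = 2.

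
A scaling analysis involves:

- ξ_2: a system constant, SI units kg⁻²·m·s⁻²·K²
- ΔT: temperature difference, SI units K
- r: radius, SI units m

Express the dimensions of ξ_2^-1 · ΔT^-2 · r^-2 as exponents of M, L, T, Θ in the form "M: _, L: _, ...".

M: 2, L: -3, T: 2, Θ: -4

Collect each base-dimension exponent across the product:
  M: −(-2) − 2·(0) − 2·(0) = 2
  L: −(1) − 2·(0) − 2·(1) = -3
  T: −(-2) − 2·(0) − 2·(0) = 2
  Θ: −(2) − 2·(1) − 2·(0) = -4
So the dimensions are [M² L⁻³ T² Θ⁻⁴].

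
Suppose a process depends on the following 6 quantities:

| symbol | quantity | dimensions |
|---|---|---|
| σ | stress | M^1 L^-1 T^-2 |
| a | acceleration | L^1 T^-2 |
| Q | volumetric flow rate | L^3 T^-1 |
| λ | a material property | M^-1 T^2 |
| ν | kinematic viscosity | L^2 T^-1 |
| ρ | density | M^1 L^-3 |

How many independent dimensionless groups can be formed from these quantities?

There are 6 variables and 3 base dimensions (M, L, T).
The dimension matrix has rank 3.
Independent dimensionless groups: 6 − 3 = 3.

3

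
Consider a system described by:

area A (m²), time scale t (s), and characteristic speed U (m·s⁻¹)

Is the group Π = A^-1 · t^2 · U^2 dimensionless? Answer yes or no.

Sum the exponent of each base dimension across the product:
  L: −[A]_L + 2·[t]_L + 2·[U]_L = −(2) + 2·(0) + 2·(1) = 0
  T: −[A]_T + 2·[t]_T + 2·[U]_T = −(0) + 2·(1) + 2·(-1) = 0
All base exponents vanish — dimensionless.

yes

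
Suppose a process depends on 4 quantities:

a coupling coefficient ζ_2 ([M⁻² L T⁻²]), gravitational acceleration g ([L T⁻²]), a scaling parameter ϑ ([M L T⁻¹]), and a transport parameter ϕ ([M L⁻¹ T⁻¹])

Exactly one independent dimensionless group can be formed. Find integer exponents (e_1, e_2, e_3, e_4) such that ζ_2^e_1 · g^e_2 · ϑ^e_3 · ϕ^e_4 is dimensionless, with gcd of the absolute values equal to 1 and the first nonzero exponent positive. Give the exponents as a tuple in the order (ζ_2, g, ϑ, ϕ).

(2, -4, 3, 1)

M: e_1·(-2) + e_2·(0) + e_3·(1) + e_4·(1) = 0
L: e_1·(1) + e_2·(1) + e_3·(1) + e_4·(-1) = 0
T: e_1·(-2) + e_2·(-2) + e_3·(-1) + e_4·(-1) = 0
Solving this homogeneous linear system for the smallest-integer solution (first nonzero entry positive) gives (2, -4, 3, 1).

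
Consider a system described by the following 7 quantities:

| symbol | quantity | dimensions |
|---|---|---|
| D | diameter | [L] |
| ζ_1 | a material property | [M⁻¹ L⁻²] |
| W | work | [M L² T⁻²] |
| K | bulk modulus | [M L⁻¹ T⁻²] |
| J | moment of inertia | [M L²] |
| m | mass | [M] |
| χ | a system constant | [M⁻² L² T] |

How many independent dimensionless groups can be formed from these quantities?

4

There are 7 variables and 3 base dimensions (M, L, T).
The dimension matrix has rank 3.
Independent dimensionless groups: 7 − 3 = 4.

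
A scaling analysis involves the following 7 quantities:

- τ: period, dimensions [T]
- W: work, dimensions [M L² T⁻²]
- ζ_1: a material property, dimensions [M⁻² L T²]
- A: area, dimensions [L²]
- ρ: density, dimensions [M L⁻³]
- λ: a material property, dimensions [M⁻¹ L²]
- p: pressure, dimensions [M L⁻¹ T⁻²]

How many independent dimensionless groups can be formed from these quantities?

4

There are 7 variables and 3 base dimensions (M, L, T).
The dimension matrix has rank 3.
Independent dimensionless groups: 7 − 3 = 4.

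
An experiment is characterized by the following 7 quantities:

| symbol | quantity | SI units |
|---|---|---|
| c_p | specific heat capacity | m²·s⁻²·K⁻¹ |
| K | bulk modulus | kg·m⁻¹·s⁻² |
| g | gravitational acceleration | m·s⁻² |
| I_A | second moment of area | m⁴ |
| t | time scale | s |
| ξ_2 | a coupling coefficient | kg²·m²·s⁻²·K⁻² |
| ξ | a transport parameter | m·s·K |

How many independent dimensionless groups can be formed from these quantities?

3

There are 7 variables and 4 base dimensions (M, L, T, Θ).
The dimension matrix has rank 4.
Independent dimensionless groups: 7 − 4 = 3.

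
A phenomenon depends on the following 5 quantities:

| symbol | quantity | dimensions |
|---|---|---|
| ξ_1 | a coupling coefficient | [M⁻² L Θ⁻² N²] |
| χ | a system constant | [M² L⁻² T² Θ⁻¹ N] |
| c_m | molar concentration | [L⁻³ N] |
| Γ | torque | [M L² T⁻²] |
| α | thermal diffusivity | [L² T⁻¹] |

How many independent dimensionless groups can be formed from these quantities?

0

There are 5 variables and 5 base dimensions (M, L, T, Θ, N).
The dimension matrix has rank 5.
Independent dimensionless groups: 5 − 5 = 0.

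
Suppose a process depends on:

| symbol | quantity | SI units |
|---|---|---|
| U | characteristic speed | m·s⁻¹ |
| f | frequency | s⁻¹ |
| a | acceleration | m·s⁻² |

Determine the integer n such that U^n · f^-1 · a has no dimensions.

-1

Balance the L exponent: (1)·n from U, plus −(0) + (1) = 1 from the rest, must sum to zero.
n + 1 = 0, so n = -1.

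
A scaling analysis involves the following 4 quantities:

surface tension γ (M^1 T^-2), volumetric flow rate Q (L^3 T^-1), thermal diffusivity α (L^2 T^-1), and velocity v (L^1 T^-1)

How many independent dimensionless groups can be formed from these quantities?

There are 4 variables and 3 base dimensions (M, L, T).
The dimension matrix has rank 3.
Independent dimensionless groups: 4 − 3 = 1.

1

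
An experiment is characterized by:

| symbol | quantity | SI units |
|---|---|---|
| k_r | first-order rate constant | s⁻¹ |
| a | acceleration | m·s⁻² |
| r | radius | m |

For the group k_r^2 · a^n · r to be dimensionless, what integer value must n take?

-1

Balance the L exponent: (1)·n from a, plus 2·(0) + (1) = 1 from the rest, must sum to zero.
n + 1 = 0, so n = -1.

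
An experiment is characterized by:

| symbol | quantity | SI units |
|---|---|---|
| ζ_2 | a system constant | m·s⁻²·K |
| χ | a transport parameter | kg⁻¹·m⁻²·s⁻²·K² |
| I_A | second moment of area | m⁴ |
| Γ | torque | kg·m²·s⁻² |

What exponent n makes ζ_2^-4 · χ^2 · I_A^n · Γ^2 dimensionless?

1

Balance the L exponent: (4)·n from I_A, plus −4·(1) + 2·(-2) + 2·(2) = -4 from the rest, must sum to zero.
4n − 4 = 0, so n = 1.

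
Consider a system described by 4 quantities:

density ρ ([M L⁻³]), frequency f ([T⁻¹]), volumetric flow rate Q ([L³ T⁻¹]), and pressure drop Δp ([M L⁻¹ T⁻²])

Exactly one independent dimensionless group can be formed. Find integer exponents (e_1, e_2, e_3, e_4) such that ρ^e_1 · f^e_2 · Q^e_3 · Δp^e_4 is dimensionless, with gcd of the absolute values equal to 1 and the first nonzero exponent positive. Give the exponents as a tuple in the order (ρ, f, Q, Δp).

(3, 4, 2, -3)

M: e_1·(1) + e_2·(0) + e_3·(0) + e_4·(1) = 0
L: e_1·(-3) + e_2·(0) + e_3·(3) + e_4·(-1) = 0
T: e_1·(0) + e_2·(-1) + e_3·(-1) + e_4·(-2) = 0
Solving this homogeneous linear system for the smallest-integer solution (first nonzero entry positive) gives (3, 4, 2, -3).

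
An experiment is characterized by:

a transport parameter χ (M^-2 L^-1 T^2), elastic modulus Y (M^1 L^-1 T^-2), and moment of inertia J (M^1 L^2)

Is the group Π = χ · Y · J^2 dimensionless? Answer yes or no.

Sum the exponent of each base dimension across the product:
  M: [χ]_M + [Y]_M + 2·[J]_M = (-2) + (1) + 2·(1) = 1
  L: [χ]_L + [Y]_L + 2·[J]_L = (-1) + (-1) + 2·(2) = 2
  T: [χ]_T + [Y]_T + 2·[J]_T = (2) + (-2) + 2·(0) = 0
Net dimensions [M L²] ≠ [1] — not dimensionless.

no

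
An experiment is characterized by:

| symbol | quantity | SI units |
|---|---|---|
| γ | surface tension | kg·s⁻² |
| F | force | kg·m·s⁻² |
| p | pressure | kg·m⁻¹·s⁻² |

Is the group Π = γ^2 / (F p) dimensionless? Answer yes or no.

Sum the exponent of each base dimension across the product:
  M: 2·[γ]_M − [F]_M − [p]_M = 2·(1) − (1) − (1) = 0
  L: 2·[γ]_L − [F]_L − [p]_L = 2·(0) − (1) − (-1) = 0
  T: 2·[γ]_T − [F]_T − [p]_T = 2·(-2) − (-2) − (-2) = 0
All base exponents vanish — dimensionless.

yes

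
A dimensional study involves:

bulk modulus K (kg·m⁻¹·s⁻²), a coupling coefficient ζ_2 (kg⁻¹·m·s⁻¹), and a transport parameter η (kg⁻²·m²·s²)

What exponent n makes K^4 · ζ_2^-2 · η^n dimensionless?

Balance the M exponent: (-2)·n from η, plus 4·(1) − 2·(-1) = 6 from the rest, must sum to zero.
-2n + 6 = 0, so n = 3.

3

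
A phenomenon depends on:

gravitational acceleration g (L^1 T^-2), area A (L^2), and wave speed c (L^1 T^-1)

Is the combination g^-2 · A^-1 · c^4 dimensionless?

Sum the exponent of each base dimension across the product:
  M: −2·[g]_M − [A]_M + 4·[c]_M = −2·(0) − (0) + 4·(0) = 0
  L: −2·[g]_L − [A]_L + 4·[c]_L = −2·(1) − (2) + 4·(1) = 0
  T: −2·[g]_T − [A]_T + 4·[c]_T = −2·(-2) − (0) + 4·(-1) = 0
All base exponents vanish — dimensionless.

yes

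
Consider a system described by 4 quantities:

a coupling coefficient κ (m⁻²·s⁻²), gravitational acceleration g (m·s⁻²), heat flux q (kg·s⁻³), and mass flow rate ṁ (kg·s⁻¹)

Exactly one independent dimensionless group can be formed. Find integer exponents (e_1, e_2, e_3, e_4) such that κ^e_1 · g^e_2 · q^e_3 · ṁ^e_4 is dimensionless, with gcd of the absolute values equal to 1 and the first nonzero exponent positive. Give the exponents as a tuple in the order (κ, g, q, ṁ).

M: e_1·(0) + e_2·(0) + e_3·(1) + e_4·(1) = 0
L: e_1·(-2) + e_2·(1) + e_3·(0) + e_4·(0) = 0
T: e_1·(-2) + e_2·(-2) + e_3·(-3) + e_4·(-1) = 0
Solving this homogeneous linear system for the smallest-integer solution (first nonzero entry positive) gives (1, 2, -3, 3).

(1, 2, -3, 3)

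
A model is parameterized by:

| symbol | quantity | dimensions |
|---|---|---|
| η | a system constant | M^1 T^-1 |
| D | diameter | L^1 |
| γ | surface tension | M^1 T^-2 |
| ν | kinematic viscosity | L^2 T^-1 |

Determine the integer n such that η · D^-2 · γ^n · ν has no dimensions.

-1

Balance the M exponent: (1)·n from γ, plus (1) − 2·(0) + (0) = 1 from the rest, must sum to zero.
n + 1 = 0, so n = -1.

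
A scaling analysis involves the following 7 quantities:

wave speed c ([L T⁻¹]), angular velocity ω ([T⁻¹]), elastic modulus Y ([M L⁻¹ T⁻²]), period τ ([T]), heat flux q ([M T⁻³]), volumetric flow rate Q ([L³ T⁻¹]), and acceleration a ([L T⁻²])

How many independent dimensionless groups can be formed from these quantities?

4

There are 7 variables and 3 base dimensions (M, L, T).
The dimension matrix has rank 3.
Independent dimensionless groups: 7 − 3 = 4.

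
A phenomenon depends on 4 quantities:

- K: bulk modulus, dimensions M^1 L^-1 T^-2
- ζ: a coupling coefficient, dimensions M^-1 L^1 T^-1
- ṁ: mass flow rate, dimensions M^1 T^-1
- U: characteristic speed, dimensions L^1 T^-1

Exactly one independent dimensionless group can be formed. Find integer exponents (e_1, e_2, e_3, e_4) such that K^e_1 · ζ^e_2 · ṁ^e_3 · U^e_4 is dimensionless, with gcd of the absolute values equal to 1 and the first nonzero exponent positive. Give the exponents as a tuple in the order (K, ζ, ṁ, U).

M: e_1·(1) + e_2·(-1) + e_3·(1) + e_4·(0) = 0
L: e_1·(-1) + e_2·(1) + e_3·(0) + e_4·(1) = 0
T: e_1·(-2) + e_2·(-1) + e_3·(-1) + e_4·(-1) = 0
Solving this homogeneous linear system for the smallest-integer solution (first nonzero entry positive) gives (1, -2, -3, 3).

(1, -2, -3, 3)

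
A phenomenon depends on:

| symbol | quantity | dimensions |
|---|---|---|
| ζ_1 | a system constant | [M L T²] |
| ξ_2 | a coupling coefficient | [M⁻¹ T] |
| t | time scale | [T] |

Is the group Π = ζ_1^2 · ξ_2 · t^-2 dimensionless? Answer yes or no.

no

Sum the exponent of each base dimension across the product:
  M: 2·[ζ_1]_M + [ξ_2]_M − 2·[t]_M = 2·(1) + (-1) − 2·(0) = 1
  L: 2·[ζ_1]_L + [ξ_2]_L − 2·[t]_L = 2·(1) + (0) − 2·(0) = 2
  T: 2·[ζ_1]_T + [ξ_2]_T − 2·[t]_T = 2·(2) + (1) − 2·(1) = 3
Net dimensions [M L² T³] ≠ [1] — not dimensionless.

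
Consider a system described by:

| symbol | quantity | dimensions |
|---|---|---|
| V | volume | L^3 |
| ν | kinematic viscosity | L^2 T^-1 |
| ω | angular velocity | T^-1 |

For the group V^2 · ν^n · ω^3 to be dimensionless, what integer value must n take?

Balance the L exponent: (2)·n from ν, plus 2·(3) + 3·(0) = 6 from the rest, must sum to zero.
2n + 6 = 0, so n = -3.

-3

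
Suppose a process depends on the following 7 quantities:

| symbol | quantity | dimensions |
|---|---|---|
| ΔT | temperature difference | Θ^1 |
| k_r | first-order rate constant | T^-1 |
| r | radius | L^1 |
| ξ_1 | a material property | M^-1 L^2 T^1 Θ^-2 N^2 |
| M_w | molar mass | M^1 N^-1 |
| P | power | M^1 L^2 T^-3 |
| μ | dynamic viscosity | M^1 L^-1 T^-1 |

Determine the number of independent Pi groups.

There are 7 variables and 5 base dimensions (M, L, T, Θ, N).
The dimension matrix has rank 5.
Independent dimensionless groups: 7 − 5 = 2.

2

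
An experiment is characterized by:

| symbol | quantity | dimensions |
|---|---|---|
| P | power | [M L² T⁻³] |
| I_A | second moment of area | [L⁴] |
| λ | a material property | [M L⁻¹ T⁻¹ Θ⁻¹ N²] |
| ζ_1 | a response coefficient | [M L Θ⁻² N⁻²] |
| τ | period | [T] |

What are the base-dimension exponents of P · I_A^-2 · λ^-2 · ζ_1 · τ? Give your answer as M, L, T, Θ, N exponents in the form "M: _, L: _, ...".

Collect each base-dimension exponent across the product:
  M: (1) − 2·(0) − 2·(1) + (1) + (0) = 0
  L: (2) − 2·(4) − 2·(-1) + (1) + (0) = -3
  T: (-3) − 2·(0) − 2·(-1) + (0) + (1) = 0
  Θ: (0) − 2·(0) − 2·(-1) + (-2) + (0) = 0
  N: (0) − 2·(0) − 2·(2) + (-2) + (0) = -6
So the dimensions are [L⁻³ N⁻⁶].

M: 0, L: -3, T: 0, Θ: 0, N: -6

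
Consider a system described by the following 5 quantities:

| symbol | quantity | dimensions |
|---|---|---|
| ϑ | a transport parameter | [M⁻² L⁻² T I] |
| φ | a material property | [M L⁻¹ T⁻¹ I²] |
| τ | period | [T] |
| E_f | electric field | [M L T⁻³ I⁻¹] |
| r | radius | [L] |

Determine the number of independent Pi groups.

There are 5 variables and 4 base dimensions (M, L, T, I).
The dimension matrix has rank 4.
Independent dimensionless groups: 5 − 4 = 1.

1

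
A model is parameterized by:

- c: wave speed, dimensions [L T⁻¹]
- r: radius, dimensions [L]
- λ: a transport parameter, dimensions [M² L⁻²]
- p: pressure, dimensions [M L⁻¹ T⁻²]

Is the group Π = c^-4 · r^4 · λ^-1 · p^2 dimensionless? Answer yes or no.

Sum the exponent of each base dimension across the product:
  M: −4·[c]_M + 4·[r]_M − [λ]_M + 2·[p]_M = −4·(0) + 4·(0) − (2) + 2·(1) = 0
  L: −4·[c]_L + 4·[r]_L − [λ]_L + 2·[p]_L = −4·(1) + 4·(1) − (-2) + 2·(-1) = 0
  T: −4·[c]_T + 4·[r]_T − [λ]_T + 2·[p]_T = −4·(-1) + 4·(0) − (0) + 2·(-2) = 0
All base exponents vanish — dimensionless.

yes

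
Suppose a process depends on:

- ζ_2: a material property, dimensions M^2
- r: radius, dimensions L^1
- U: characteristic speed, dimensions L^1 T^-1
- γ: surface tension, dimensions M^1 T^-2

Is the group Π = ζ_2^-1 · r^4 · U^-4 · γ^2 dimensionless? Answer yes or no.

Sum the exponent of each base dimension across the product:
  M: −[ζ_2]_M + 4·[r]_M − 4·[U]_M + 2·[γ]_M = −(2) + 4·(0) − 4·(0) + 2·(1) = 0
  L: −[ζ_2]_L + 4·[r]_L − 4·[U]_L + 2·[γ]_L = −(0) + 4·(1) − 4·(1) + 2·(0) = 0
  T: −[ζ_2]_T + 4·[r]_T − 4·[U]_T + 2·[γ]_T = −(0) + 4·(0) − 4·(-1) + 2·(-2) = 0
All base exponents vanish — dimensionless.

yes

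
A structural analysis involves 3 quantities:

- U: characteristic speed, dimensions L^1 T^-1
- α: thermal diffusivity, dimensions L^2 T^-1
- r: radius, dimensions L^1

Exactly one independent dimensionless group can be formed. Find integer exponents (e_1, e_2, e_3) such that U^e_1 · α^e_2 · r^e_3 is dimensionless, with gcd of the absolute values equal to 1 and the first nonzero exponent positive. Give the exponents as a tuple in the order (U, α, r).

(1, -1, 1)

L: e_1·(1) + e_2·(2) + e_3·(1) = 0
T: e_1·(-1) + e_2·(-1) + e_3·(0) = 0
Solving this homogeneous linear system for the smallest-integer solution (first nonzero entry positive) gives (1, -1, 1).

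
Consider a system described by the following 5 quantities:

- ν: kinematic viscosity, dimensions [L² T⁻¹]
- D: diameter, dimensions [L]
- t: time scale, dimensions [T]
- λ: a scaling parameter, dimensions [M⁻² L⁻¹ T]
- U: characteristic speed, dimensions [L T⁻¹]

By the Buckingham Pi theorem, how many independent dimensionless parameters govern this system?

2

There are 5 variables and 3 base dimensions (M, L, T).
The dimension matrix has rank 3.
Independent dimensionless groups: 5 − 3 = 2.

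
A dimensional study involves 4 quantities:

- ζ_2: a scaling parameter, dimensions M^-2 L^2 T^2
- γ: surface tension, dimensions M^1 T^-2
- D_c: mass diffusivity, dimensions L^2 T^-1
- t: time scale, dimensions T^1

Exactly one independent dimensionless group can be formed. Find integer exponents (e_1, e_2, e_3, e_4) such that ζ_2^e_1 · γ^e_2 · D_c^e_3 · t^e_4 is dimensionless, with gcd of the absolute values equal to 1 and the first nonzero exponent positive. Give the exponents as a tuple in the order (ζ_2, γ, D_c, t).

(1, 2, -1, 1)

M: e_1·(-2) + e_2·(1) + e_3·(0) + e_4·(0) = 0
L: e_1·(2) + e_2·(0) + e_3·(2) + e_4·(0) = 0
T: e_1·(2) + e_2·(-2) + e_3·(-1) + e_4·(1) = 0
Solving this homogeneous linear system for the smallest-integer solution (first nonzero entry positive) gives (1, 2, -1, 1).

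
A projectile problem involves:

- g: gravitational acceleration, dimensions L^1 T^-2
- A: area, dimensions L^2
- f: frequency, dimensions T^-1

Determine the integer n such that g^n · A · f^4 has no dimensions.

Balance the L exponent: (1)·n from g, plus (2) + 4·(0) = 2 from the rest, must sum to zero.
n + 2 = 0, so n = -2.

-2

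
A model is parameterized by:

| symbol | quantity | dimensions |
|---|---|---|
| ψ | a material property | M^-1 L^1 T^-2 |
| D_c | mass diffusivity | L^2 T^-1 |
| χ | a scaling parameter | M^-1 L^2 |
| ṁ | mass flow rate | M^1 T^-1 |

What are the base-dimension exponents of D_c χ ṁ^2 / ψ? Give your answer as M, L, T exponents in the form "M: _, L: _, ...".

Collect each base-dimension exponent across the product:
  M: −(-1) + (0) + (-1) + 2·(1) = 2
  L: −(1) + (2) + (2) + 2·(0) = 3
  T: −(-2) + (-1) + (0) + 2·(-1) = -1
So the dimensions are [M² L³ T⁻¹].

M: 2, L: 3, T: -1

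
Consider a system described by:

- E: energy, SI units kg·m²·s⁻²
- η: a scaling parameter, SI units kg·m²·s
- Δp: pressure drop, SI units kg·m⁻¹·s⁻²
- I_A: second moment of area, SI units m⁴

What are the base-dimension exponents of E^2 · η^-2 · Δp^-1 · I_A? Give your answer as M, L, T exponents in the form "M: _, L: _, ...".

Collect each base-dimension exponent across the product:
  M: 2·(1) − 2·(1) − (1) + (0) = -1
  L: 2·(2) − 2·(2) − (-1) + (4) = 5
  T: 2·(-2) − 2·(1) − (-2) + (0) = -4
So the dimensions are [M⁻¹ L⁵ T⁻⁴].

M: -1, L: 5, T: -4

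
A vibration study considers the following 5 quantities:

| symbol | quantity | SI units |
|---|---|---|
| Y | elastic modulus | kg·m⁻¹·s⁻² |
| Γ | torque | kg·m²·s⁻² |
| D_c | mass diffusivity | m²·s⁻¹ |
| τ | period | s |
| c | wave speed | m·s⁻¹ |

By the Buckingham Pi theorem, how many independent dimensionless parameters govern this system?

There are 5 variables and 3 base dimensions (M, L, T).
The dimension matrix has rank 3.
Independent dimensionless groups: 5 − 3 = 2.

2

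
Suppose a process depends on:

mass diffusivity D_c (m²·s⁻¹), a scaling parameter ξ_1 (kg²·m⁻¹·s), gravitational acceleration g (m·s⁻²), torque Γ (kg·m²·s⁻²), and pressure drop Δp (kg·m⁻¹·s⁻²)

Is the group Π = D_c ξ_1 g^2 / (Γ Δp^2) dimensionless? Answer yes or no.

no

Sum the exponent of each base dimension across the product:
  M: [D_c]_M + [ξ_1]_M + 2·[g]_M − [Γ]_M − 2·[Δp]_M = (0) + (2) + 2·(0) − (1) − 2·(1) = -1
  L: [D_c]_L + [ξ_1]_L + 2·[g]_L − [Γ]_L − 2·[Δp]_L = (2) + (-1) + 2·(1) − (2) − 2·(-1) = 3
  T: [D_c]_T + [ξ_1]_T + 2·[g]_T − [Γ]_T − 2·[Δp]_T = (-1) + (1) + 2·(-2) − (-2) − 2·(-2) = 2
Net dimensions [M⁻¹ L³ T²] ≠ [1] — not dimensionless.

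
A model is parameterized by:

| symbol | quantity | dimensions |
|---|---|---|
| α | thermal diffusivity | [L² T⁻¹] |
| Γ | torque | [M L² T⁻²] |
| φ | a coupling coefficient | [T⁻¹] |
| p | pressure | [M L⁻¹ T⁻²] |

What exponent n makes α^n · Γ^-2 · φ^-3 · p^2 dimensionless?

3

Balance the L exponent: (2)·n from α, plus −2·(2) − 3·(0) + 2·(-1) = -6 from the rest, must sum to zero.
2n − 6 = 0, so n = 3.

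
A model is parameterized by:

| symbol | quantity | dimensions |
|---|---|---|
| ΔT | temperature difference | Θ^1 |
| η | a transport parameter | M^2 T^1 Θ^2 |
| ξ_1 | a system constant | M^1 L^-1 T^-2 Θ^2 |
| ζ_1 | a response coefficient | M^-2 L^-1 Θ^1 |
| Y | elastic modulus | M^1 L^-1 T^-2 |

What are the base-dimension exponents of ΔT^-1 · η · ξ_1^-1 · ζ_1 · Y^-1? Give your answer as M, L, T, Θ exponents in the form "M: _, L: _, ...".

M: -2, L: 1, T: 5, Θ: 0

Collect each base-dimension exponent across the product:
  M: −(0) + (2) − (1) + (-2) − (1) = -2
  L: −(0) + (0) − (-1) + (-1) − (-1) = 1
  T: −(0) + (1) − (-2) + (0) − (-2) = 5
  Θ: −(1) + (2) − (2) + (1) − (0) = 0
So the dimensions are [M⁻² L T⁵].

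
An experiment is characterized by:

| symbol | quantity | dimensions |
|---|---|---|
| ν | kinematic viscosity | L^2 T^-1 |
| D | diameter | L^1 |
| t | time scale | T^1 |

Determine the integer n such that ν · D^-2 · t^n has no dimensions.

Balance the T exponent: (1)·n from t, plus (-1) − 2·(0) = -1 from the rest, must sum to zero.
n − 1 = 0, so n = 1.

1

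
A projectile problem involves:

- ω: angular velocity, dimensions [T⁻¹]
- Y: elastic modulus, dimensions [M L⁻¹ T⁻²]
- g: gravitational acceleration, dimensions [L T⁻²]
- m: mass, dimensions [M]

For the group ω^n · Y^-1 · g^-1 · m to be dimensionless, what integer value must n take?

4

Balance the T exponent: (-1)·n from ω, plus −(-2) − (-2) + (0) = 4 from the rest, must sum to zero.
−n + 4 = 0, so n = 4.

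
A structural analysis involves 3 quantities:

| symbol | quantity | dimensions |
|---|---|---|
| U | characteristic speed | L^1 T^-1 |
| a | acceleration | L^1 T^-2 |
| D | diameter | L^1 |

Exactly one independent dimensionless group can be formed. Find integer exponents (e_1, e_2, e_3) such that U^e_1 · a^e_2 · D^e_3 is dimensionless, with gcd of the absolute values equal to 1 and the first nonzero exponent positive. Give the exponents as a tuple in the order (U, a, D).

(2, -1, -1)

L: e_1·(1) + e_2·(1) + e_3·(1) = 0
T: e_1·(-1) + e_2·(-2) + e_3·(0) = 0
Solving this homogeneous linear system for the smallest-integer solution (first nonzero entry positive) gives (2, -1, -1).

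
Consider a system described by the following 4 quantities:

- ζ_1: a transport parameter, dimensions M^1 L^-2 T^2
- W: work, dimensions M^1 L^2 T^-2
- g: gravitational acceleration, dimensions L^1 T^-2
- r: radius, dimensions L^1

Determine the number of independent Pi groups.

There are 4 variables and 3 base dimensions (M, L, T).
The dimension matrix has rank 3.
Independent dimensionless groups: 4 − 3 = 1.

1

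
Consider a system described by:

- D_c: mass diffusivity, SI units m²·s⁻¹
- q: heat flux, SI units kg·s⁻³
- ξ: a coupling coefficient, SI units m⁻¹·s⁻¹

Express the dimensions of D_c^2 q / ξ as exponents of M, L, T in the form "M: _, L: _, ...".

M: 1, L: 5, T: -4

Collect each base-dimension exponent across the product:
  M: 2·(0) + (1) − (0) = 1
  L: 2·(2) + (0) − (-1) = 5
  T: 2·(-1) + (-3) − (-1) = -4
So the dimensions are [M L⁵ T⁻⁴].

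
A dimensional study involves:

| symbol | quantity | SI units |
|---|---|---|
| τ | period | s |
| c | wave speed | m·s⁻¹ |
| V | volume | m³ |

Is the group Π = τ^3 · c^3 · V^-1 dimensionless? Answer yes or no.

Sum the exponent of each base dimension across the product:
  M: 3·[τ]_M + 3·[c]_M − [V]_M = 3·(0) + 3·(0) − (0) = 0
  L: 3·[τ]_L + 3·[c]_L − [V]_L = 3·(0) + 3·(1) − (3) = 0
  T: 3·[τ]_T + 3·[c]_T − [V]_T = 3·(1) + 3·(-1) − (0) = 0
  Θ: 3·[τ]_Θ + 3·[c]_Θ − [V]_Θ = 3·(0) + 3·(0) − (0) = 0
All base exponents vanish — dimensionless.

yes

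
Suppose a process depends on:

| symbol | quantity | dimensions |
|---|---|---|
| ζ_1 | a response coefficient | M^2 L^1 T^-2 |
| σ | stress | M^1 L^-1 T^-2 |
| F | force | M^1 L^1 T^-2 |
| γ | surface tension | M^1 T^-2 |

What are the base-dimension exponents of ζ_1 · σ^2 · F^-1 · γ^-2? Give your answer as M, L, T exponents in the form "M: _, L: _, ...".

Collect each base-dimension exponent across the product:
  M: (2) + 2·(1) − (1) − 2·(1) = 1
  L: (1) + 2·(-1) − (1) − 2·(0) = -2
  T: (-2) + 2·(-2) − (-2) − 2·(-2) = 0
So the dimensions are [M L⁻²].

M: 1, L: -2, T: 0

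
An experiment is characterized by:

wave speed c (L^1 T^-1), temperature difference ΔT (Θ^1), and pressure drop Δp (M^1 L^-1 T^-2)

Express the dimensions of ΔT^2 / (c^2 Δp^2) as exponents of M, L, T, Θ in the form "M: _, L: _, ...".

Collect each base-dimension exponent across the product:
  M: −2·(0) + 2·(0) − 2·(1) = -2
  L: −2·(1) + 2·(0) − 2·(-1) = 0
  T: −2·(-1) + 2·(0) − 2·(-2) = 6
  Θ: −2·(0) + 2·(1) − 2·(0) = 2
So the dimensions are [M⁻² T⁶ Θ²].

M: -2, L: 0, T: 6, Θ: 2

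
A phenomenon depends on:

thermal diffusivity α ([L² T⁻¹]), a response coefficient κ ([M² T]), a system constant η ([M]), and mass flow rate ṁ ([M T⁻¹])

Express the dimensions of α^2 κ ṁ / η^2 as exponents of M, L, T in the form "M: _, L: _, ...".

M: 1, L: 4, T: -2

Collect each base-dimension exponent across the product:
  M: 2·(0) + (2) − 2·(1) + (1) = 1
  L: 2·(2) + (0) − 2·(0) + (0) = 4
  T: 2·(-1) + (1) − 2·(0) + (-1) = -2
So the dimensions are [M L⁴ T⁻²].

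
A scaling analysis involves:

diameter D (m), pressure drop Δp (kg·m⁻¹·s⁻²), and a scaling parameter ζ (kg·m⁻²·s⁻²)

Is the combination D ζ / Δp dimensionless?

yes

Sum the exponent of each base dimension across the product:
  M: [D]_M − [Δp]_M + [ζ]_M = (0) − (1) + (1) = 0
  L: [D]_L − [Δp]_L + [ζ]_L = (1) − (-1) + (-2) = 0
  T: [D]_T − [Δp]_T + [ζ]_T = (0) − (-2) + (-2) = 0
All base exponents vanish — dimensionless.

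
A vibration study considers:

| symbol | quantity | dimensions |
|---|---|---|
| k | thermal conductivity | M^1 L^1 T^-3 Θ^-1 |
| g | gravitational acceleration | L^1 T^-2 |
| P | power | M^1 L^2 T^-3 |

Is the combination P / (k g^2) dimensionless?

Sum the exponent of each base dimension across the product:
  M: −[k]_M − 2·[g]_M + [P]_M = −(1) − 2·(0) + (1) = 0
  L: −[k]_L − 2·[g]_L + [P]_L = −(1) − 2·(1) + (2) = -1
  T: −[k]_T − 2·[g]_T + [P]_T = −(-3) − 2·(-2) + (-3) = 4
  Θ: −[k]_Θ − 2·[g]_Θ + [P]_Θ = −(-1) − 2·(0) + (0) = 1
Net dimensions [L⁻¹ T⁴ Θ] ≠ [1] — not dimensionless.

no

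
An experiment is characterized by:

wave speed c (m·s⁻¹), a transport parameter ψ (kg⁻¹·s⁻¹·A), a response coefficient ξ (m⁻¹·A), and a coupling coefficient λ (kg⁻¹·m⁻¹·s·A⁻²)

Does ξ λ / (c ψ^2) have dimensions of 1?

Sum the exponent of each base dimension across the product:
  M: −[c]_M − 2·[ψ]_M + [ξ]_M + [λ]_M = −(0) − 2·(-1) + (0) + (-1) = 1
  L: −[c]_L − 2·[ψ]_L + [ξ]_L + [λ]_L = −(1) − 2·(0) + (-1) + (-1) = -3
  T: −[c]_T − 2·[ψ]_T + [ξ]_T + [λ]_T = −(-1) − 2·(-1) + (0) + (1) = 4
  I: −[c]_I − 2·[ψ]_I + [ξ]_I + [λ]_I = −(0) − 2·(1) + (1) + (-2) = -3
Net dimensions [M L⁻³ T⁴ I⁻³] ≠ [1] — not dimensionless.

no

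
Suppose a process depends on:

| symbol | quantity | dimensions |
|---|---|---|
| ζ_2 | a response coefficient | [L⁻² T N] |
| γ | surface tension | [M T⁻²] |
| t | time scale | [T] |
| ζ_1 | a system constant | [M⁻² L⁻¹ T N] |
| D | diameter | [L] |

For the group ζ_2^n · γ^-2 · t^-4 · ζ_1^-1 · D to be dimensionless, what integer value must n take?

Balance the L exponent: (-2)·n from ζ_2, plus −2·(0) − 4·(0) − (-1) + (1) = 2 from the rest, must sum to zero.
-2n + 2 = 0, so n = 1.

1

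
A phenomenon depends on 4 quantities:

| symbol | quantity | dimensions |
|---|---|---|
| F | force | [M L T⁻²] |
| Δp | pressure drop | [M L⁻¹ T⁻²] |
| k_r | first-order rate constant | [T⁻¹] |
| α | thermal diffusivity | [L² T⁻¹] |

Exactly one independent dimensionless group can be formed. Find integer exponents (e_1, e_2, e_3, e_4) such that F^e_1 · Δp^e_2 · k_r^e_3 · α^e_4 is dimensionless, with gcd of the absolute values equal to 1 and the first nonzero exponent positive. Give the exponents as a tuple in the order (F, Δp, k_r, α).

(1, -1, 1, -1)

M: e_1·(1) + e_2·(1) + e_3·(0) + e_4·(0) = 0
L: e_1·(1) + e_2·(-1) + e_3·(0) + e_4·(2) = 0
T: e_1·(-2) + e_2·(-2) + e_3·(-1) + e_4·(-1) = 0
Solving this homogeneous linear system for the smallest-integer solution (first nonzero entry positive) gives (1, -1, 1, -1).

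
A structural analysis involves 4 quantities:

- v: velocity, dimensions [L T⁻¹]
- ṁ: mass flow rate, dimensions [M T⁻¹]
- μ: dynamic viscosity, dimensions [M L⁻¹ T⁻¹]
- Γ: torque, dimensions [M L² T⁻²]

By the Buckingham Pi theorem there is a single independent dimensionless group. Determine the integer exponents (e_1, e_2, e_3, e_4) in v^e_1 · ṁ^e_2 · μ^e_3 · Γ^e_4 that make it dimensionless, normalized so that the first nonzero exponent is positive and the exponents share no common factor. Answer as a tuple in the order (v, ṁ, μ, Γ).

(1, 2, -1, -1)

M: e_1·(0) + e_2·(1) + e_3·(1) + e_4·(1) = 0
L: e_1·(1) + e_2·(0) + e_3·(-1) + e_4·(2) = 0
T: e_1·(-1) + e_2·(-1) + e_3·(-1) + e_4·(-2) = 0
Solving this homogeneous linear system for the smallest-integer solution (first nonzero entry positive) gives (1, 2, -1, -1).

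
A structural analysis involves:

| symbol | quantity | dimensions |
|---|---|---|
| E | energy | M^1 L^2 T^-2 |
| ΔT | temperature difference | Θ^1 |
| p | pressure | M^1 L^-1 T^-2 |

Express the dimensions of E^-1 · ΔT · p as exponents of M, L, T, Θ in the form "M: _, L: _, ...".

M: 0, L: -3, T: 0, Θ: 1

Collect each base-dimension exponent across the product:
  M: −(1) + (0) + (1) = 0
  L: −(2) + (0) + (-1) = -3
  T: −(-2) + (0) + (-2) = 0
  Θ: −(0) + (1) + (0) = 1
So the dimensions are [L⁻³ Θ].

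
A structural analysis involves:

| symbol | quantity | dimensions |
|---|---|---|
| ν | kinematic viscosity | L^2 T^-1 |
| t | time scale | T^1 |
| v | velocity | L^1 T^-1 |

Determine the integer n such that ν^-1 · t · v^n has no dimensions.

2

Balance the L exponent: (1)·n from v, plus −(2) + (0) = -2 from the rest, must sum to zero.
n − 2 = 0, so n = 2.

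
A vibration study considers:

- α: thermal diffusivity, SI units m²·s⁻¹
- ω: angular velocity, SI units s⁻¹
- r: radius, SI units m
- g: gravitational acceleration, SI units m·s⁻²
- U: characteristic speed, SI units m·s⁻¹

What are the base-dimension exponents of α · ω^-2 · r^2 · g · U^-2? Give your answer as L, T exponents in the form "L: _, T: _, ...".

Collect each base-dimension exponent across the product:
  L: (2) − 2·(0) + 2·(1) + (1) − 2·(1) = 3
  T: (-1) − 2·(-1) + 2·(0) + (-2) − 2·(-1) = 1
So the dimensions are [L³ T].

L: 3, T: 1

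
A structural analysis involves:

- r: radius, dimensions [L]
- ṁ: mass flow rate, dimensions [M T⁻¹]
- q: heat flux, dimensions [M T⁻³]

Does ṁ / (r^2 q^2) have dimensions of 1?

no

Sum the exponent of each base dimension across the product:
  M: −2·[r]_M + [ṁ]_M − 2·[q]_M = −2·(0) + (1) − 2·(1) = -1
  L: −2·[r]_L + [ṁ]_L − 2·[q]_L = −2·(1) + (0) − 2·(0) = -2
  T: −2·[r]_T + [ṁ]_T − 2·[q]_T = −2·(0) + (-1) − 2·(-3) = 5
Net dimensions [M⁻¹ L⁻² T⁵] ≠ [1] — not dimensionless.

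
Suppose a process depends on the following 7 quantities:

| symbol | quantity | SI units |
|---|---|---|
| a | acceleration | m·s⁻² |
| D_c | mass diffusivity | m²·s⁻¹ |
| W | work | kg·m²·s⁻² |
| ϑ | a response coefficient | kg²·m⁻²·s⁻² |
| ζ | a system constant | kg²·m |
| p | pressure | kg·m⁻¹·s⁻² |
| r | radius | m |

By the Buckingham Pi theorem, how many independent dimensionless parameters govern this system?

There are 7 variables and 3 base dimensions (M, L, T).
The dimension matrix has rank 3.
Independent dimensionless groups: 7 − 3 = 4.

4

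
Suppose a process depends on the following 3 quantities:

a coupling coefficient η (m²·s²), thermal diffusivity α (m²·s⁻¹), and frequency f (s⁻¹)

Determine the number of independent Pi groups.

1

There are 3 variables and 2 base dimensions (L, T).
The dimension matrix has rank 2.
Independent dimensionless groups: 3 − 2 = 1.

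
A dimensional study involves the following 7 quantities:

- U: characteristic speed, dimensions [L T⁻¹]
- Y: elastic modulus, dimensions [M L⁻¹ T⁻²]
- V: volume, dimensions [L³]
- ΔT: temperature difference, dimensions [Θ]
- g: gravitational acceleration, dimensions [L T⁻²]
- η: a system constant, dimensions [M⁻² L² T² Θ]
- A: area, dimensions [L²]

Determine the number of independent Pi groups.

3

There are 7 variables and 4 base dimensions (M, L, T, Θ).
The dimension matrix has rank 4.
Independent dimensionless groups: 7 − 4 = 3.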